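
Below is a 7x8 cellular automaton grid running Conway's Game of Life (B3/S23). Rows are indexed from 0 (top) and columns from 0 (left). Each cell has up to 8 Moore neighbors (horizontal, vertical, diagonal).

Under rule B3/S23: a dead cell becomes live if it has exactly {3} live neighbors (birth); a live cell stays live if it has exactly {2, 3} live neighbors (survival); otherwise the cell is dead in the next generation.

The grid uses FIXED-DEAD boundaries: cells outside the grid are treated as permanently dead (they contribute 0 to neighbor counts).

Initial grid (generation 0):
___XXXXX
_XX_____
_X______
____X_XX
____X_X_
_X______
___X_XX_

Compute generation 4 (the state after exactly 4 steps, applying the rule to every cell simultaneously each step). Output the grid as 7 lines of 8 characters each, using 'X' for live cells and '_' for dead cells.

Simulating step by step:
Generation 0 (given above): 17 live cells
Generation 1: 19 live cells
__XXXXX_
_XXXXXX_
_XX_____
______XX
______XX
____X_X_
________
Generation 2: 11 live cells
_X____X_
______X_
_X__X__X
______XX
________
_____XXX
________
Generation 3: 10 live cells
________
_____XXX
_____X_X
______XX
_____X__
______X_
______X_
Generation 4: 10 live cells
(generation 4 grid is the final answer)

Answer: ______X_
_____X_X
_____X__
_____X_X
_____X_X
_____XX_
________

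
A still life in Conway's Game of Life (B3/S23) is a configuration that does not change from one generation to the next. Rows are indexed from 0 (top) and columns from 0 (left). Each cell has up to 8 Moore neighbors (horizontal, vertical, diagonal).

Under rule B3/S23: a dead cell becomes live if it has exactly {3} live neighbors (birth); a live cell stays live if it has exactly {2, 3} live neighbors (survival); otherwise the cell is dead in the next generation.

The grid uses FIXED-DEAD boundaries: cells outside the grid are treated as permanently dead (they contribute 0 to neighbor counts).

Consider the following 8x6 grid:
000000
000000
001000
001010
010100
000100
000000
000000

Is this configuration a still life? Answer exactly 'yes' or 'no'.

Answer: no

Derivation:
Compute generation 1 and compare to generation 0 (given above):
Generation 1:
000000
000000
000100
011000
000110
001000
000000
000000
Cell (2,2) differs: gen0=1 vs gen1=0 -> NOT a still life.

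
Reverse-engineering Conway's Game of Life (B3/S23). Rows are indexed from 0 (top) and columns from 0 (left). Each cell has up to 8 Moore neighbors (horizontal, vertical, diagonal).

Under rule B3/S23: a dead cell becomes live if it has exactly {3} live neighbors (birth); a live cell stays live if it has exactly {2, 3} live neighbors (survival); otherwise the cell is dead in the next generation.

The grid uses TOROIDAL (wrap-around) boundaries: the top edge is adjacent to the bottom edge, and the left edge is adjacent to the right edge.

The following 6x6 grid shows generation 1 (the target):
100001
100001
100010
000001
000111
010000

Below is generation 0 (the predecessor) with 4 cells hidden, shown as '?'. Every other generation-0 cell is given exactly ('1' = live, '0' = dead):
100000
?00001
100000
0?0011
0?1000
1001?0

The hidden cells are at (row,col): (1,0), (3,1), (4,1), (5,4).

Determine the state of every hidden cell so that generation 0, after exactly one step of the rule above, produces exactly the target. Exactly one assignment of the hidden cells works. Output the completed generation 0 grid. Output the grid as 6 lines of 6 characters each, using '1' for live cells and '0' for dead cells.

Hidden generation-0 cells (in order): (1,0), (3,1), (4,1), (5,4).
A hidden cell only influences target cells in its own 3x3 neighborhood. Try each of the 2^4 = 16 assignments, step the completed generation 0 forward once under B3/S23, and compare with the target:
  (1,0)=0 (3,1)=0 (4,1)=0 (5,4)=0 -> step reproduces the target at every cell -> ACCEPT
  (1,0)=0 (3,1)=0 (4,1)=0 (5,4)=1 -> step gives (0,4)='1' but target has '0' -> reject
  (1,0)=0 (3,1)=0 (4,1)=1 (5,4)=0 -> step gives (3,0)='1' but target has '0' -> reject
  (1,0)=0 (3,1)=0 (4,1)=1 (5,4)=1 -> step gives (0,4)='1' but target has '0' -> reject
  (1,0)=0 (3,1)=1 (4,1)=0 (5,4)=0 -> step gives (3,0)='1' but target has '0' -> reject
  (1,0)=0 (3,1)=1 (4,1)=0 (5,4)=1 -> step gives (0,4)='1' but target has '0' -> reject
  (1,0)=0 (3,1)=1 (4,1)=1 (5,4)=0 -> step gives (3,1)='1' but target has '0' -> reject
  (1,0)=0 (3,1)=1 (4,1)=1 (5,4)=1 -> step gives (0,4)='1' but target has '0' -> reject
  (1,0)=1 (3,1)=0 (4,1)=0 (5,4)=0 -> step gives (0,1)='1' but target has '0' -> reject
  (1,0)=1 (3,1)=0 (4,1)=0 (5,4)=1 -> step gives (0,1)='1' but target has '0' -> reject
  (1,0)=1 (3,1)=0 (4,1)=1 (5,4)=0 -> step gives (0,1)='1' but target has '0' -> reject
  (1,0)=1 (3,1)=0 (4,1)=1 (5,4)=1 -> step gives (0,1)='1' but target has '0' -> reject
  (1,0)=1 (3,1)=1 (4,1)=0 (5,4)=0 -> step gives (0,1)='1' but target has '0' -> reject
  (1,0)=1 (3,1)=1 (4,1)=0 (5,4)=1 -> step gives (0,1)='1' but target has '0' -> reject
  (1,0)=1 (3,1)=1 (4,1)=1 (5,4)=0 -> step gives (0,1)='1' but target has '0' -> reject
  (1,0)=1 (3,1)=1 (4,1)=1 (5,4)=1 -> step gives (0,1)='1' but target has '0' -> reject
Unique solution: (1,0)=dead, (3,1)=dead, (4,1)=dead, (5,4)=dead.
Check: live-neighbor counts of every cell in the completed generation 0:
221123
320012
210134
221212
221333
132112
Applying B3/S23 to generation 0 with these counts gives:
100001
100001
100010
000001
000111
010000
which matches the target exactly.

Answer: 100000
000001
100000
000011
001000
100100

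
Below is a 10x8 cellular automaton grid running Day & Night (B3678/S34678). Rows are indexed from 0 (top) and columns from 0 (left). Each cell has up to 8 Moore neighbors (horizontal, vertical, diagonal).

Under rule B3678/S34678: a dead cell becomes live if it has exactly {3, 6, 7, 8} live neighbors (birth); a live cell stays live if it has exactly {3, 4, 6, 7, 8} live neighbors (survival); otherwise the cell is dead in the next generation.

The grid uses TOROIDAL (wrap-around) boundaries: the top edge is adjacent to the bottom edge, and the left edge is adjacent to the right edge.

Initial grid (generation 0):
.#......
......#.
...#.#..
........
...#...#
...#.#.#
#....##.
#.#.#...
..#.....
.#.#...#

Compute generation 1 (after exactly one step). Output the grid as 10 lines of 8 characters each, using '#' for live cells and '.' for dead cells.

Simulating step by step:
Generation 0 (given above): 19 live cells
Generation 1: 17 live cells
(generation 1 grid is the final answer)

Answer: #.#.....
........
........
....#...
....#.#.
#......#
.#.#.##.
...#.#.#
#.#.....
#.......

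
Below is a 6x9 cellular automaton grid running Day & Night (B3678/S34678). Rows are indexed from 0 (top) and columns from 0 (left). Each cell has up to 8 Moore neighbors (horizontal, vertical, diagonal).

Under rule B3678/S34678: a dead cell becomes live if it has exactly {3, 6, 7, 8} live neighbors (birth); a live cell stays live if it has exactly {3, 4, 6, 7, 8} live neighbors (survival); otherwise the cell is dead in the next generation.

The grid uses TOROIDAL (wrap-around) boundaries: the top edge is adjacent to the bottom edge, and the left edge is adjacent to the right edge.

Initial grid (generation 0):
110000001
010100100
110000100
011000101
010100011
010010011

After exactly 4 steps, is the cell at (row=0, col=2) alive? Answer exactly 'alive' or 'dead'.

Answer: alive

Derivation:
Simulating step by step:
Generation 0 (given above): 21 live cells
Generation 1: 20 live cells
010000001
110000011
110001000
111000001
110000101
110000010
Generation 2: 22 live cells
111000000
111000001
110000011
111000011
110000000
111000010
Generation 3: 22 live cells
110100000
111000010
110000011
111000011
110000011
011000000
Generation 4: 23 live cells
111000001
111000001
110000111
111000101
110000010
101000000

Cell (0,2) at generation 4: 1 -> alive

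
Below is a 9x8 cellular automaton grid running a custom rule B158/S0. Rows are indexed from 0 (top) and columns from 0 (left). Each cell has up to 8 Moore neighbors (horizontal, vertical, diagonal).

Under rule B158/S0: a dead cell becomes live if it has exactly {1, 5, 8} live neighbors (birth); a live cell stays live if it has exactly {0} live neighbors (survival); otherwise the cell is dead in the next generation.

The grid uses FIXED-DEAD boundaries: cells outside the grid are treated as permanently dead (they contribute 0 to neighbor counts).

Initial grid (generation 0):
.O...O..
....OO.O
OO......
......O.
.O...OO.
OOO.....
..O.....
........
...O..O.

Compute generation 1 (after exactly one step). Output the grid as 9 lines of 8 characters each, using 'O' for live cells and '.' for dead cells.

Answer: OOOO...O
...O...O
..OO....
....O...
...OO...
....O..O
........
.O..OOOO
..OOOOOO

Derivation:
Simulating step by step:
Generation 0 (given above): 17 live cells
Generation 1: 25 live cells
(generation 1 grid is the final answer)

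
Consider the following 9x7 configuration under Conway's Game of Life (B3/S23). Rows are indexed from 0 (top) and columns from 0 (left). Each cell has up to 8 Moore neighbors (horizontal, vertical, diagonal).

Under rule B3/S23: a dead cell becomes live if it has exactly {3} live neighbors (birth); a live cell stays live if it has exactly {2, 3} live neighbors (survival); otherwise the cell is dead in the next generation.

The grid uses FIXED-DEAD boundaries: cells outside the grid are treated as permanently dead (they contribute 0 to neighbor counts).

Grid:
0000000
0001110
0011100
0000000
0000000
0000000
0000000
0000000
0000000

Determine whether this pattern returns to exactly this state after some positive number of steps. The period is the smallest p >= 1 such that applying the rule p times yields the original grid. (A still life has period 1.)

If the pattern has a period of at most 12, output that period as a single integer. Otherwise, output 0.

Answer: 2

Derivation:
Simulating and comparing each generation to the original:
Gen 0 (original, given above): 6 live cells
Gen 1: 6 live cells, differs from original
Gen 2: 6 live cells, MATCHES original -> period = 2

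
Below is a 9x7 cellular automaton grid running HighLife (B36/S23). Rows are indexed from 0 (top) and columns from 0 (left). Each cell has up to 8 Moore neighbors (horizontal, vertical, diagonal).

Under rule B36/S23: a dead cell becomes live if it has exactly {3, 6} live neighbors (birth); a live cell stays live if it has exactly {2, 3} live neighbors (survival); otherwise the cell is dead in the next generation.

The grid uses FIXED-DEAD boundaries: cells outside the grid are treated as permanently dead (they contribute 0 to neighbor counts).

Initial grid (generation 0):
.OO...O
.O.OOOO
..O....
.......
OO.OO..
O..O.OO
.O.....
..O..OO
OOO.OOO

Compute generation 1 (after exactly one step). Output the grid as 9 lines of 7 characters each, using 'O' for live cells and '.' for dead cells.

Answer: .OOOO.O
.O.OOOO
..OOOO.
.OOO...
OOOOOO.
O..O.O.
.OO.O..
O.OOO.O
.OOOO.O

Derivation:
Simulating step by step:
Generation 0 (given above): 27 live cells
Generation 1: 39 live cells
(generation 1 grid is the final answer)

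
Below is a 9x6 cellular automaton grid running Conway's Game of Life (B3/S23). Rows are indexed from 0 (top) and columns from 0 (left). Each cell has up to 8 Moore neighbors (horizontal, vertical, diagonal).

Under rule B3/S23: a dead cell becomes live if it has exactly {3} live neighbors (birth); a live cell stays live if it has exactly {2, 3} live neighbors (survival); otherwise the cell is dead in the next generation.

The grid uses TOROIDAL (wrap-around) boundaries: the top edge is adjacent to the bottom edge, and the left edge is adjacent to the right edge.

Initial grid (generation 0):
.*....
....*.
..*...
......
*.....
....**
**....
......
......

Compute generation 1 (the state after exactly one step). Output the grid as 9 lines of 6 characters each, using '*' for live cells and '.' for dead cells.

Simulating step by step:
Generation 0 (given above): 8 live cells
Generation 1: 5 live cells
(generation 1 grid is the final answer)

Answer: ......
......
......
......
.....*
.*...*
*....*
......
......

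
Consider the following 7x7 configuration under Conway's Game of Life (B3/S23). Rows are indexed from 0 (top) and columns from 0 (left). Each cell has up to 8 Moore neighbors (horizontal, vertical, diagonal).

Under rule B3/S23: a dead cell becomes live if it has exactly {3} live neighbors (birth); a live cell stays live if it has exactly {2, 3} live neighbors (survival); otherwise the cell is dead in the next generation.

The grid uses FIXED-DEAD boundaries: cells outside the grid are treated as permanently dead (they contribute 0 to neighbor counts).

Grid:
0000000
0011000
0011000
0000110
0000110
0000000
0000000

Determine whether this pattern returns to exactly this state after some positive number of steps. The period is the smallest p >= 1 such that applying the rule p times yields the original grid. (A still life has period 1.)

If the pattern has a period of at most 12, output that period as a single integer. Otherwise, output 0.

Answer: 2

Derivation:
Simulating and comparing each generation to the original:
Gen 0 (original, given above): 8 live cells
Gen 1: 6 live cells, differs from original
Gen 2: 8 live cells, MATCHES original -> period = 2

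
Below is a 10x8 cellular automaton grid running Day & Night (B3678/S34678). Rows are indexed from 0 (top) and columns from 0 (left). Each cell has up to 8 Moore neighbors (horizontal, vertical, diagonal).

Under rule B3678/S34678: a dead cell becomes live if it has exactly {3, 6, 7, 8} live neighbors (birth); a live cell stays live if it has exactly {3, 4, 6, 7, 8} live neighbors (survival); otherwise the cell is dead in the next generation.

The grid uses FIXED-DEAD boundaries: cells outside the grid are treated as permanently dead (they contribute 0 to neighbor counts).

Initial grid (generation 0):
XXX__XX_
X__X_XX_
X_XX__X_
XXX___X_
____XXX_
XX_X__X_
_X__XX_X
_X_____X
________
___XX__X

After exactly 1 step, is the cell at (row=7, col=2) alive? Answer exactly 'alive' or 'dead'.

Answer: dead

Derivation:
Simulating step by step:
Generation 0 (given above): 33 live cells
Generation 1: 32 live cells
_X__XXX_
XX_X_XXX
XXXXX_XX
_XX_X_XX
___X_XXX
__X__XXX
_X______
______X_
________
________

Cell (7,2) at generation 1: 0 -> dead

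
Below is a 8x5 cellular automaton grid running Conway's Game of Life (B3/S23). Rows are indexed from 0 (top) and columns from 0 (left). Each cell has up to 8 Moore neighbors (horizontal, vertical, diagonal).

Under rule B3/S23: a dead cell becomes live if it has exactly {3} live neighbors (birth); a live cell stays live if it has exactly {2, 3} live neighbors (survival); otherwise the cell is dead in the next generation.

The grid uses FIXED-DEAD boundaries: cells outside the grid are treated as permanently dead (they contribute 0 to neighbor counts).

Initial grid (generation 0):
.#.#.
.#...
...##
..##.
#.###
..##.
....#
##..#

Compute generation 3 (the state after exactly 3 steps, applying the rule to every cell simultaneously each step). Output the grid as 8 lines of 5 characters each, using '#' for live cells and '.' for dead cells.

Answer: ...#.
..#.#
..#..
.#..#
.#...
#....
.#.#.
..#..

Derivation:
Simulating step by step:
Generation 0 (given above): 17 live cells
Generation 1: 12 live cells
..#..
...##
...##
.#...
....#
.##..
.##.#
.....
Generation 2: 15 live cells
...#.
..#.#
..###
...##
.##..
.##..
.###.
.....
Generation 3: 11 live cells
(generation 3 grid is the final answer)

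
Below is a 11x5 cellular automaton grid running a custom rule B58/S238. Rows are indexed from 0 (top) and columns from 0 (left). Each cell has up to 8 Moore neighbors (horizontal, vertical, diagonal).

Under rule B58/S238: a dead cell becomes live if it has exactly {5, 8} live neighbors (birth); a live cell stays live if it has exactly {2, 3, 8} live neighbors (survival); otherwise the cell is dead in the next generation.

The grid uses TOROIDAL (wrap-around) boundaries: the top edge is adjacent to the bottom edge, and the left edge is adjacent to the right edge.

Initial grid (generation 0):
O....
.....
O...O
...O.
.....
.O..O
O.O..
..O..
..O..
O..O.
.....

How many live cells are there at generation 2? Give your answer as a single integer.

Answer: 3

Derivation:
Simulating step by step:
Generation 0 (given above): 12 live cells
Generation 1: 6 live cells
.....
.....
....O
.....
.....
.O...
O.O..
..O..
..O..
.....
.....
Generation 2: 3 live cells
.....
.....
.....
.....
.....
.O...
..O..
..O..
.....
.....
.....
Population at generation 2: 3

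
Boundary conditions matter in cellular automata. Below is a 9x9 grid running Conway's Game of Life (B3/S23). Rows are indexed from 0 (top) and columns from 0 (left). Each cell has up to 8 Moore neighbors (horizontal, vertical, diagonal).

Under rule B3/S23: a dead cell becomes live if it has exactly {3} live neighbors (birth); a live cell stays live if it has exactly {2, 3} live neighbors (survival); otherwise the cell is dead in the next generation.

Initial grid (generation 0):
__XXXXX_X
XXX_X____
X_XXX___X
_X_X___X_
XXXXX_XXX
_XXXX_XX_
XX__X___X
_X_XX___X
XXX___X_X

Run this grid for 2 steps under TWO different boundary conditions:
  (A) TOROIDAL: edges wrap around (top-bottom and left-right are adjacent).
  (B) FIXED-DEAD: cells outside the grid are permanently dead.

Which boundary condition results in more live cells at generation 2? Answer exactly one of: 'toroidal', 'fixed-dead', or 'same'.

Under TOROIDAL boundary, generation 2:
_____XX_X
_____X_XX
_____XXX_
_____X___
_____XX__
_________
____XX___
____XX_X_
___X__X__
Population = 19

Under FIXED-DEAD boundary, generation 2:
_________
_X_XXX___
_____XX__
_____X___
_____XXX_
_______X_
____XX_X_
X__XX__XX
_XXX_____
Population = 22

Comparison: toroidal=19, fixed-dead=22 -> fixed-dead

Answer: fixed-dead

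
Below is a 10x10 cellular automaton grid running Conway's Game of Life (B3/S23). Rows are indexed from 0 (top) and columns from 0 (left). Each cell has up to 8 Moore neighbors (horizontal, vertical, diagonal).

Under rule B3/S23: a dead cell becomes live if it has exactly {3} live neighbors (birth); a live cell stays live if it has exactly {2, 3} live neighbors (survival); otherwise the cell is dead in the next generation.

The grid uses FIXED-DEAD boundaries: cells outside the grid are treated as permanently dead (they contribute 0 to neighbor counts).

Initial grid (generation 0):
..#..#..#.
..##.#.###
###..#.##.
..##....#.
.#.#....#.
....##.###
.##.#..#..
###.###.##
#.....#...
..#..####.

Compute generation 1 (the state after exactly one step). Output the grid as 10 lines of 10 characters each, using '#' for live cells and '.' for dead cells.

Answer: ..###.####
...#.#...#
..........
#..##...##
...#......
.#..####.#
#.#.......
#.#.#.#.#.
#.###....#
.....###..

Derivation:
Simulating step by step:
Generation 0 (given above): 45 live cells
Generation 1: 37 live cells
(generation 1 grid is the final answer)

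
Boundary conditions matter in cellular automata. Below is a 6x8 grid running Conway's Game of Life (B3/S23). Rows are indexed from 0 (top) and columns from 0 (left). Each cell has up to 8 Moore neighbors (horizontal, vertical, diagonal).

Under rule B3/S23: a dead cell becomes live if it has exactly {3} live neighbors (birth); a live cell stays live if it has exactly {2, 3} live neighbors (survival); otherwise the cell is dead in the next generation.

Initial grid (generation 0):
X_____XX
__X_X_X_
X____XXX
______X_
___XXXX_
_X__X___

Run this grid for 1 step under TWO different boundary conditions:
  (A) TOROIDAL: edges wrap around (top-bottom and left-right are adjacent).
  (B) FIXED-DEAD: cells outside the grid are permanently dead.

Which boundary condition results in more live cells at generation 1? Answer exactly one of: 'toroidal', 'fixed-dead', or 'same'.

Under TOROIDAL boundary, generation 1:
XX_X__XX
_X______
________
________
___XX_X_
X__XX___
Population = 12

Under FIXED-DEAD boundary, generation 1:
_____XXX
_X______
_______X
________
___XX_X_
___XX___
Population = 10

Comparison: toroidal=12, fixed-dead=10 -> toroidal

Answer: toroidal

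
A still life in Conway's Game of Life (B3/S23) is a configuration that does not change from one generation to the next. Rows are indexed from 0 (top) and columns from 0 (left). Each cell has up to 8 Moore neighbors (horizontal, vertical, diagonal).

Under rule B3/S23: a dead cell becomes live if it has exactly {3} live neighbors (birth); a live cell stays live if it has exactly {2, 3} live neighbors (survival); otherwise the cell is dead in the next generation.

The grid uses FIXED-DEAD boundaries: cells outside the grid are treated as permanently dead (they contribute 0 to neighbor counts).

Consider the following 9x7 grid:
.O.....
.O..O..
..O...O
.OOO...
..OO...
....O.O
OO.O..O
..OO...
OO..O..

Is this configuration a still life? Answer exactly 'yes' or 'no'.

Answer: no

Derivation:
Compute generation 1 and compare to generation 0 (given above):
Generation 1:
.......
.OO....
.......
.O.....
.O..O..
.O..OO.
.O.OOO.
...OO..
.OOO...
Cell (0,1) differs: gen0=1 vs gen1=0 -> NOT a still life.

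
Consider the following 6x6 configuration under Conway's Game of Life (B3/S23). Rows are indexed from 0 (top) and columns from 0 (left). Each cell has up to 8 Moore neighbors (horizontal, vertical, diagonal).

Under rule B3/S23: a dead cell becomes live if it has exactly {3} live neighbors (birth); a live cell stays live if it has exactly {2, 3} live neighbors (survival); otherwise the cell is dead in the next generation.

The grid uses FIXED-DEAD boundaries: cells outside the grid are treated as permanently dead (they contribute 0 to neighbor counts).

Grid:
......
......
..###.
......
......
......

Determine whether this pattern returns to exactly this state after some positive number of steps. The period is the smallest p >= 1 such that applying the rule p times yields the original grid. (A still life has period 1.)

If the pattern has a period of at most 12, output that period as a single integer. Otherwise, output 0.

Answer: 2

Derivation:
Simulating and comparing each generation to the original:
Gen 0 (original, given above): 3 live cells
Gen 1: 3 live cells, differs from original
Gen 2: 3 live cells, MATCHES original -> period = 2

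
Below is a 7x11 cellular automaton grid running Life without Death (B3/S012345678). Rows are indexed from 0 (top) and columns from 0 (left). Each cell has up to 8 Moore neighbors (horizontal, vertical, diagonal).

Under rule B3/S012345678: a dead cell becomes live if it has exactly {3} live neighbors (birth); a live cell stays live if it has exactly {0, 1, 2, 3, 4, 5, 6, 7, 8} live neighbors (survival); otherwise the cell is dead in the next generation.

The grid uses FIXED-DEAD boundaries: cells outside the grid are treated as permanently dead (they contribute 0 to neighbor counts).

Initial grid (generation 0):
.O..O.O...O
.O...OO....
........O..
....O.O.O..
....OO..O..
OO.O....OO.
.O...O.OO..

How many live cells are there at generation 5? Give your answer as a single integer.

Answer: 52

Derivation:
Simulating step by step:
Generation 0 (given above): 23 live cells
Generation 1: 33 live cells
.O..O.O...O
.O...OOO...
......O.O..
....O.O.OO.
...OOO..O..
OOOO.OO.OO.
OOO..O.OOO.
Generation 2: 39 live cells
.O..O.OO..O
.O...OOO...
......O.OO.
...OO.O.OO.
.O.OOO..O..
OOOO.OO.OO.
OOOOOO.OOO.
Generation 3: 43 live cells
.O..O.OO..O
.O...OOO.O.
....O.O.OO.
..OOO.O.OO.
OO.OOO..O..
OOOO.OO.OO.
OOOOOO.OOO.
Generation 4: 49 live cells
.O..O.OOO.O
.O..OOOO.OO
..O.O.O.OOO
.OOOO.O.OO.
OO.OOO..O..
OOOO.OO.OO.
OOOOOO.OOO.
Generation 5: 52 live cells
.O..O.OOO.O
.OO.OOOO.OO
..O.O.O.OOO
OOOOO.O.OOO
OO.OOO..O..
OOOO.OO.OO.
OOOOOO.OOO.
Population at generation 5: 52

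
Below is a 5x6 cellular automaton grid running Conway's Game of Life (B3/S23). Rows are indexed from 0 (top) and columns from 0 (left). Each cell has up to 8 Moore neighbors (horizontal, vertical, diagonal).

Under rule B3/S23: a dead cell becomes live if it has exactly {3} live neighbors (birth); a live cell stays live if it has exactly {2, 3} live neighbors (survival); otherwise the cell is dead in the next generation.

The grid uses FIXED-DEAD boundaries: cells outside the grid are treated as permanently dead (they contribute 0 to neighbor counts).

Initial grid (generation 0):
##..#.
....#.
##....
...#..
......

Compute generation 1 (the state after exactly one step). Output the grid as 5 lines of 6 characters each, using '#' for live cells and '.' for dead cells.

Simulating step by step:
Generation 0 (given above): 7 live cells
Generation 1: 0 live cells
(generation 1 grid is the final answer)

Answer: ......
......
......
......
......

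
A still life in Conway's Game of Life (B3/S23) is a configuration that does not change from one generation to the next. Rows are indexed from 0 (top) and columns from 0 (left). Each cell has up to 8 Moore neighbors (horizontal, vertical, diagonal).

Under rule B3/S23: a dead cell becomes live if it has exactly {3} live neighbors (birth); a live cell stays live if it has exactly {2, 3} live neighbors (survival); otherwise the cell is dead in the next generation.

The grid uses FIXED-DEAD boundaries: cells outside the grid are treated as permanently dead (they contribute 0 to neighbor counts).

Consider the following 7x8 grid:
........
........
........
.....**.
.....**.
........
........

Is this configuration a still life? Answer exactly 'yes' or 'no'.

Compute generation 1 and compare to generation 0 (given above):
Generation 1:
........
........
........
.....**.
.....**.
........
........
The grids are IDENTICAL -> still life.

Answer: yes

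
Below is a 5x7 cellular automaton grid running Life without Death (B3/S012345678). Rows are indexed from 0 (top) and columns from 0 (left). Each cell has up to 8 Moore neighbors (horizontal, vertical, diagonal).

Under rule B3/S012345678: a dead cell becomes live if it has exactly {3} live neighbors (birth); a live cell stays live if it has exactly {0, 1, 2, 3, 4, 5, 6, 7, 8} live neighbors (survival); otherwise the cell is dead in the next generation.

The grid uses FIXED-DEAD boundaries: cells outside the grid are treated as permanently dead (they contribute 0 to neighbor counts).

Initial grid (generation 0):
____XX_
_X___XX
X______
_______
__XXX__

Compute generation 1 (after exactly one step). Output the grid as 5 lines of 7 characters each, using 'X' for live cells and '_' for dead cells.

Answer: ____XXX
_X__XXX
X______
___X___
__XXX__

Derivation:
Simulating step by step:
Generation 0 (given above): 9 live cells
Generation 1: 12 live cells
(generation 1 grid is the final answer)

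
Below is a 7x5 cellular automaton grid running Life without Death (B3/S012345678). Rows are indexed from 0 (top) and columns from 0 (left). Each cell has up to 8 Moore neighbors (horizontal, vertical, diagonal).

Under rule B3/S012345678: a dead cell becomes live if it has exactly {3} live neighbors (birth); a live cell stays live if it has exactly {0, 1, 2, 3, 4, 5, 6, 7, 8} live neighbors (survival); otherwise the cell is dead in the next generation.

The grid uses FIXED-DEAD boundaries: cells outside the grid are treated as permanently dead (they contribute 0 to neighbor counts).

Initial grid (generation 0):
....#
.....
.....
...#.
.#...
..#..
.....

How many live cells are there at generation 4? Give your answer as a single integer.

Answer: 14

Derivation:
Simulating step by step:
Generation 0 (given above): 4 live cells
Generation 1: 5 live cells
....#
.....
.....
...#.
.##..
..#..
.....
Generation 2: 8 live cells
....#
.....
.....
..##.
.###.
.##..
.....
Generation 3: 10 live cells
....#
.....
.....
.###.
.###.
.###.
.....
Generation 4: 14 live cells
....#
.....
..#..
.###.
#####
.###.
..#..
Population at generation 4: 14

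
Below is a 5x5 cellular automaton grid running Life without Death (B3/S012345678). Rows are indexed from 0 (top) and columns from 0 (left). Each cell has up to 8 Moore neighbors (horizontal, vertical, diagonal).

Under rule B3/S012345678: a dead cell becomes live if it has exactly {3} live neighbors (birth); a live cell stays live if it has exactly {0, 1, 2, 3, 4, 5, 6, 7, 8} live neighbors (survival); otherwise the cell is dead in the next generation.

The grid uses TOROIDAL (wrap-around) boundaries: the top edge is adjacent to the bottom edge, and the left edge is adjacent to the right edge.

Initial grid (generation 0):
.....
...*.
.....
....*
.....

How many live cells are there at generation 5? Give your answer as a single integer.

Simulating step by step:
Generation 0 (given above): 2 live cells
Generation 1: 2 live cells
.....
...*.
.....
....*
.....
Generation 2: 2 live cells
.....
...*.
.....
....*
.....
Generation 3: 2 live cells
.....
...*.
.....
....*
.....
Generation 4: 2 live cells
.....
...*.
.....
....*
.....
Generation 5: 2 live cells
.....
...*.
.....
....*
.....
Population at generation 5: 2

Answer: 2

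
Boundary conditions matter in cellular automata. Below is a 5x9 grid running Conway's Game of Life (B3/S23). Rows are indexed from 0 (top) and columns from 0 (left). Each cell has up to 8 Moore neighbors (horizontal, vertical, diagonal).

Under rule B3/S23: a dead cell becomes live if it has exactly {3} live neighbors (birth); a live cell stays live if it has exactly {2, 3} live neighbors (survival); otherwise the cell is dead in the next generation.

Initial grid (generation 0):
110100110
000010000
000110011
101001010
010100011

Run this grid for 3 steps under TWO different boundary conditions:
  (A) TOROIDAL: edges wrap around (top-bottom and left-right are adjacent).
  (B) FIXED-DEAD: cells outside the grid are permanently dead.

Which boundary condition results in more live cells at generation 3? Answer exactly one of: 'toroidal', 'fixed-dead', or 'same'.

Under TOROIDAL boundary, generation 3:
010001110
000000100
001000100
010001100
001001000
Population = 12

Under FIXED-DEAD boundary, generation 3:
000000000
000000000
000000000
110000000
011000000
Population = 4

Comparison: toroidal=12, fixed-dead=4 -> toroidal

Answer: toroidal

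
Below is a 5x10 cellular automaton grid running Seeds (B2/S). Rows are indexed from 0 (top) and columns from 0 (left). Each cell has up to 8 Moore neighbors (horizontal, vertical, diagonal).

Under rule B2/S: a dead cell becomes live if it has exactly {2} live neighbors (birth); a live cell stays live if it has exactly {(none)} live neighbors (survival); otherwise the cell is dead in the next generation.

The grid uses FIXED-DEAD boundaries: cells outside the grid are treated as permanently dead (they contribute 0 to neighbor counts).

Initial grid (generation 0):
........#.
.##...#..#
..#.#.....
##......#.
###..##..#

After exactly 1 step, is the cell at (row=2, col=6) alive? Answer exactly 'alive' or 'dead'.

Simulating step by step:
Generation 0 (given above): 16 live cells
Generation 1: 17 live cells
.##....#.#
.....#.##.
.....#.###
....#.##.#
.......##.

Cell (2,6) at generation 1: 0 -> dead

Answer: dead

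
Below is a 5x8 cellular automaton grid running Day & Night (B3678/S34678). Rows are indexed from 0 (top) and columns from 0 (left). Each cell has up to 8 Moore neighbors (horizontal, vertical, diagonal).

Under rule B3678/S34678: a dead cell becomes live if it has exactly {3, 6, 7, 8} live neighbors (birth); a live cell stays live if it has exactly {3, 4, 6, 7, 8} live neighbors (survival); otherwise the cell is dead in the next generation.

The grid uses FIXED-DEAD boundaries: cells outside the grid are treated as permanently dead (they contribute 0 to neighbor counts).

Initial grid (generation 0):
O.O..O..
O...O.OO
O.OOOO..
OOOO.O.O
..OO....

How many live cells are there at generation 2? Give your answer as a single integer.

Simulating step by step:
Generation 0 (given above): 20 live cells
Generation 1: 17 live cells
.O....O.
..O.O.O.
OOO..O.O
..OOO.O.
..OOO...
Generation 2: 15 live cells
.....O..
O.OO..OO
.OOO.O..
...OO...
..O.OO..
Population at generation 2: 15

Answer: 15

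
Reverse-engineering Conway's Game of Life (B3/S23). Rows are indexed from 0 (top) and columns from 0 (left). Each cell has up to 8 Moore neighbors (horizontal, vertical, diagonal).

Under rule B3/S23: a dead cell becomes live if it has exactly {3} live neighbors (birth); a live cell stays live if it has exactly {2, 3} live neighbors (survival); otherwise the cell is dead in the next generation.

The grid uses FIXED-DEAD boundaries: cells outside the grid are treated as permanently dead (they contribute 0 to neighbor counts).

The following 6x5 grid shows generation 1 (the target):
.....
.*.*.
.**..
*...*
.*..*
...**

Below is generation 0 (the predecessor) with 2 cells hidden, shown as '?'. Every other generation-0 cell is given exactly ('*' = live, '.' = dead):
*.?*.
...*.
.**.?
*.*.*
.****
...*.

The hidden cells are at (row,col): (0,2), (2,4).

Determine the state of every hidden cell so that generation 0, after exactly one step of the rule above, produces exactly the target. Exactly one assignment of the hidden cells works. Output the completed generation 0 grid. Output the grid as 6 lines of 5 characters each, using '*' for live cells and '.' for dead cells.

Answer: *..*.
...*.
.**..
*.*.*
.****
...*.

Derivation:
Hidden generation-0 cells (in order): (0,2), (2,4).
A hidden cell only influences target cells in its own 3x3 neighborhood. Try each of the 2^2 = 4 assignments, step the completed generation 0 forward once under B3/S23, and compare with the target:
  (0,2)=. (2,4)=. -> step reproduces the target at every cell -> ACCEPT
  (0,2)=. (2,4)=* -> step gives (1,4)='*' but target has '.' -> reject
  (0,2)=* (2,4)=. -> step gives (0,2)='*' but target has '.' -> reject
  (0,2)=* (2,4)=* -> step gives (0,2)='*' but target has '.' -> reject
Unique solution: (0,2)=dead, (2,4)=dead.
Check: live-neighbor counts of every cell in the completed generation 0:
01212
23422
23342
26562
23453
12433
Applying B3/S23 to generation 0 with these counts gives:
.....
.*.*.
.**..
*...*
.*..*
...**
which matches the target exactly.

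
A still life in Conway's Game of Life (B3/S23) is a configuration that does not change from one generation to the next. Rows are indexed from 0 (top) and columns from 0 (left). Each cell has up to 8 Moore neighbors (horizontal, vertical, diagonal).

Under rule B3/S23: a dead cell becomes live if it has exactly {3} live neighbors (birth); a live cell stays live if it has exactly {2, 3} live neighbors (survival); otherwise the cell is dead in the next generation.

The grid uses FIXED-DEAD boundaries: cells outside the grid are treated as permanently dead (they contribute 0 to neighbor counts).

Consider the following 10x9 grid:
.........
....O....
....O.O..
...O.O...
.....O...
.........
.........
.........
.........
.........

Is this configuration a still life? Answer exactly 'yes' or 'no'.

Answer: no

Derivation:
Compute generation 1 and compare to generation 0 (given above):
Generation 1:
.........
.....O...
...OO....
.....OO..
....O....
.........
.........
.........
.........
.........
Cell (1,4) differs: gen0=1 vs gen1=0 -> NOT a still life.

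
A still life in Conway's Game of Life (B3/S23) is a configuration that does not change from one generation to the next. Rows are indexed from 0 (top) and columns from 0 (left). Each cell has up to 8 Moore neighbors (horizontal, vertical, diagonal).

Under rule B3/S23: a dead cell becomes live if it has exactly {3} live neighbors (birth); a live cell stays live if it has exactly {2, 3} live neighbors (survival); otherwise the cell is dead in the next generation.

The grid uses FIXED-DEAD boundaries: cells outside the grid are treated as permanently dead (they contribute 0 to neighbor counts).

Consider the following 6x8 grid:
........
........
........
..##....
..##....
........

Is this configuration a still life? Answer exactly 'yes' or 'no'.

Answer: yes

Derivation:
Compute generation 1 and compare to generation 0 (given above):
Generation 1:
........
........
........
..##....
..##....
........
The grids are IDENTICAL -> still life.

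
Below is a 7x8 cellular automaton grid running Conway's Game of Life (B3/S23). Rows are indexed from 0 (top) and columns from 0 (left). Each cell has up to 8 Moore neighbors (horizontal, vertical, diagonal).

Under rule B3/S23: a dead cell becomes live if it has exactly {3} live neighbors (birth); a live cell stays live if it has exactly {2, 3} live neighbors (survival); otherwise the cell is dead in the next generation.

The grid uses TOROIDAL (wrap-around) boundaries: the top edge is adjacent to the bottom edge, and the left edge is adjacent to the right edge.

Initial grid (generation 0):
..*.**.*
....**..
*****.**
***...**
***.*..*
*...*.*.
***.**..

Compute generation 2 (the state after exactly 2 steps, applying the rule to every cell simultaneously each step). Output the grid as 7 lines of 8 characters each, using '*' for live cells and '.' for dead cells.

Answer: ........
........
........
...*....
...*.*..
.*.*....
...*...*

Derivation:
Simulating step by step:
Generation 0 (given above): 31 live cells
Generation 1: 9 live cells
*.*.....
........
....*...
....*...
..*.....
....*.*.
*.*.....
Generation 2: 7 live cells
(generation 2 grid is the final answer)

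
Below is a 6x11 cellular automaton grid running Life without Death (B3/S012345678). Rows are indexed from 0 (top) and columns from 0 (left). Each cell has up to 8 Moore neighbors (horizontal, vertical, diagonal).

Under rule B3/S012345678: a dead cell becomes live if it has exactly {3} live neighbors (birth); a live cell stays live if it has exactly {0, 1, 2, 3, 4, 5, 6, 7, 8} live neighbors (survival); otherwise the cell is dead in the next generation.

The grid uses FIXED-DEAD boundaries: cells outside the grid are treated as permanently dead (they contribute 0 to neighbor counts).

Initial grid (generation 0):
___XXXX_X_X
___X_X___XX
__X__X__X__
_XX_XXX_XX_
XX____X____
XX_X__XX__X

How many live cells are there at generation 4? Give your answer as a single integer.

Answer: 54

Derivation:
Simulating step by step:
Generation 0 (given above): 29 live cells
Generation 1: 42 live cells
___XXXX_X_X
__XX_X_XXXX
_XX__X_XX_X
XXXXXXX_XX_
XX_XX_X_XX_
XXXX__XX__X
Generation 2: 51 live cells
__XXXXX_X_X
_XXX_X_XXXX
XXX__X_XX_X
XXXXXXX_XXX
XX_XX_X_XXX
XXXXXXXXXXX
Generation 3: 53 live cells
_XXXXXX_X_X
XXXX_X_XXXX
XXX__X_XX_X
XXXXXXX_XXX
XX_XX_X_XXX
XXXXXXXXXXX
Generation 4: 54 live cells
XXXXXXX_X_X
XXXX_X_XXXX
XXX__X_XX_X
XXXXXXX_XXX
XX_XX_X_XXX
XXXXXXXXXXX
Population at generation 4: 54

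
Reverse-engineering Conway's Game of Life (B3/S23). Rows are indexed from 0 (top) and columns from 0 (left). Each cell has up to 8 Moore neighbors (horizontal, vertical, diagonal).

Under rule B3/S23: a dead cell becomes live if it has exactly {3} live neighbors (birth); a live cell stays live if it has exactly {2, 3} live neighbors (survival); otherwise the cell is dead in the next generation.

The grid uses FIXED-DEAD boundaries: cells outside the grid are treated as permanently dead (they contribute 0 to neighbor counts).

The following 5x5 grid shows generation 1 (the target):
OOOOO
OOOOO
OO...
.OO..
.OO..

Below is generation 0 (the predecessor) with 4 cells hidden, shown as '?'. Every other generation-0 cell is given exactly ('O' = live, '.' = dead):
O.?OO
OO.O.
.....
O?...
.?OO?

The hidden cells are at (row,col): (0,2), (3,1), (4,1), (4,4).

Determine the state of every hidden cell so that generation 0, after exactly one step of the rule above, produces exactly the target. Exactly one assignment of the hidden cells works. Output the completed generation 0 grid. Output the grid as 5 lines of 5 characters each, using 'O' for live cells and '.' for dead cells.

Answer: O..OO
OO.O.
.....
O....
.OOO.

Derivation:
Hidden generation-0 cells (in order): (0,2), (3,1), (4,1), (4,4).
A hidden cell only influences target cells in its own 3x3 neighborhood. Try each of the 2^4 = 16 assignments, step the completed generation 0 forward once under B3/S23, and compare with the target:
  (0,2)=. (3,1)=. (4,1)=. (4,4)=. -> step gives (3,1)='.' but target has 'O' -> reject
  (0,2)=. (3,1)=. (4,1)=. (4,4)=O -> step gives (3,1)='.' but target has 'O' -> reject
  (0,2)=. (3,1)=. (4,1)=O (4,4)=. -> step reproduces the target at every cell -> ACCEPT
  (0,2)=. (3,1)=. (4,1)=O (4,4)=O -> step gives (3,3)='O' but target has '.' -> reject
  (0,2)=. (3,1)=O (4,1)=. (4,4)=. -> step gives (2,0)='.' but target has 'O' -> reject
  (0,2)=. (3,1)=O (4,1)=. (4,4)=O -> step gives (2,0)='.' but target has 'O' -> reject
  (0,2)=. (3,1)=O (4,1)=O (4,4)=. -> step gives (2,0)='.' but target has 'O' -> reject
  (0,2)=. (3,1)=O (4,1)=O (4,4)=O -> step gives (2,0)='.' but target has 'O' -> reject
  (0,2)=O (3,1)=. (4,1)=. (4,4)=. -> step gives (0,1)='.' but target has 'O' -> reject
  (0,2)=O (3,1)=. (4,1)=. (4,4)=O -> step gives (0,1)='.' but target has 'O' -> reject
  (0,2)=O (3,1)=. (4,1)=O (4,4)=. -> step gives (0,1)='.' but target has 'O' -> reject
  (0,2)=O (3,1)=. (4,1)=O (4,4)=O -> step gives (0,1)='.' but target has 'O' -> reject
  (0,2)=O (3,1)=O (4,1)=. (4,4)=. -> step gives (0,1)='.' but target has 'O' -> reject
  (0,2)=O (3,1)=O (4,1)=. (4,4)=O -> step gives (0,1)='.' but target has 'O' -> reject
  (0,2)=O (3,1)=O (4,1)=O (4,4)=. -> step gives (0,1)='.' but target has 'O' -> reject
  (0,2)=O (3,1)=O (4,1)=O (4,4)=O -> step gives (0,1)='.' but target has 'O' -> reject
Unique solution: (0,2)=dead, (3,1)=dead, (4,1)=live, (4,4)=dead.
Check: live-neighbor counts of every cell in the completed generation 0:
23322
22323
33211
13321
22211
Applying B3/S23 to generation 0 with these counts gives:
OOOOO
OOOOO
OO...
.OO..
.OO..
which matches the target exactly.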